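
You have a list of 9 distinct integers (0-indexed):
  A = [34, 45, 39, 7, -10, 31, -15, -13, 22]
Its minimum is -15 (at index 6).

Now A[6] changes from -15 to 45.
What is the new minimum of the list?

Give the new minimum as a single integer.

Old min = -15 (at index 6)
Change: A[6] -15 -> 45
Changed element WAS the min. Need to check: is 45 still <= all others?
  Min of remaining elements: -13
  New min = min(45, -13) = -13

Answer: -13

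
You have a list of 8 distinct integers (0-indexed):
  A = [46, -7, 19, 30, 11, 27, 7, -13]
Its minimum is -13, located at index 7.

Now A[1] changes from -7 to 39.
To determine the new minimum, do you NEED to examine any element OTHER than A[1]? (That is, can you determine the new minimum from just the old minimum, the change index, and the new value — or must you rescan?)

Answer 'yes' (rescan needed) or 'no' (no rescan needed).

Old min = -13 at index 7
Change at index 1: -7 -> 39
Index 1 was NOT the min. New min = min(-13, 39). No rescan of other elements needed.
Needs rescan: no

Answer: no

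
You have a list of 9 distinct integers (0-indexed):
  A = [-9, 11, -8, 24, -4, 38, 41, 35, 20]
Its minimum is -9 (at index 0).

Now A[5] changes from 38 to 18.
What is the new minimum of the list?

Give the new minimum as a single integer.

Old min = -9 (at index 0)
Change: A[5] 38 -> 18
Changed element was NOT the old min.
  New min = min(old_min, new_val) = min(-9, 18) = -9

Answer: -9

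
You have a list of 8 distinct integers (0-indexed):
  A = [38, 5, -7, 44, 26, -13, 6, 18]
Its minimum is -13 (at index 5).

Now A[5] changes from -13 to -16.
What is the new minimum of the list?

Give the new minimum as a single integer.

Answer: -16

Derivation:
Old min = -13 (at index 5)
Change: A[5] -13 -> -16
Changed element WAS the min. Need to check: is -16 still <= all others?
  Min of remaining elements: -7
  New min = min(-16, -7) = -16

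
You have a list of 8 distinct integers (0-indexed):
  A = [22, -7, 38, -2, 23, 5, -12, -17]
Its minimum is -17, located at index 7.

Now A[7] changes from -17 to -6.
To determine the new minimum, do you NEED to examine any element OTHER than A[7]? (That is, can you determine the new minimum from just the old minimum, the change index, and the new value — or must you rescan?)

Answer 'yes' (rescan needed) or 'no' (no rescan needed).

Old min = -17 at index 7
Change at index 7: -17 -> -6
Index 7 WAS the min and new value -6 > old min -17. Must rescan other elements to find the new min.
Needs rescan: yes

Answer: yes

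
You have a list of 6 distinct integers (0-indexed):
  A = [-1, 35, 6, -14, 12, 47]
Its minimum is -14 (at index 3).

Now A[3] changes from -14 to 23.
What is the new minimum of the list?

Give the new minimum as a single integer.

Answer: -1

Derivation:
Old min = -14 (at index 3)
Change: A[3] -14 -> 23
Changed element WAS the min. Need to check: is 23 still <= all others?
  Min of remaining elements: -1
  New min = min(23, -1) = -1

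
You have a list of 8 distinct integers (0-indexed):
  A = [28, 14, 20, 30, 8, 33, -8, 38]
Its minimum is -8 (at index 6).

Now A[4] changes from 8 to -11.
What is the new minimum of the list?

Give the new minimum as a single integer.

Answer: -11

Derivation:
Old min = -8 (at index 6)
Change: A[4] 8 -> -11
Changed element was NOT the old min.
  New min = min(old_min, new_val) = min(-8, -11) = -11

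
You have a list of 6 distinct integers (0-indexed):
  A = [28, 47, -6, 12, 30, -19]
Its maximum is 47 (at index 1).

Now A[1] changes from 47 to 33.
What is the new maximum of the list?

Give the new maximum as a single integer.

Old max = 47 (at index 1)
Change: A[1] 47 -> 33
Changed element WAS the max -> may need rescan.
  Max of remaining elements: 30
  New max = max(33, 30) = 33

Answer: 33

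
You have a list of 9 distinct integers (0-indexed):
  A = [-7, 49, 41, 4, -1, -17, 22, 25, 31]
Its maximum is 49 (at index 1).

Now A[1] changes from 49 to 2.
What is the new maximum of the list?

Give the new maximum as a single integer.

Old max = 49 (at index 1)
Change: A[1] 49 -> 2
Changed element WAS the max -> may need rescan.
  Max of remaining elements: 41
  New max = max(2, 41) = 41

Answer: 41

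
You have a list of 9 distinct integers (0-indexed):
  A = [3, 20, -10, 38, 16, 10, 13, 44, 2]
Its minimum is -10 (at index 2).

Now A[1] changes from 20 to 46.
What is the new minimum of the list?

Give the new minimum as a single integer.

Old min = -10 (at index 2)
Change: A[1] 20 -> 46
Changed element was NOT the old min.
  New min = min(old_min, new_val) = min(-10, 46) = -10

Answer: -10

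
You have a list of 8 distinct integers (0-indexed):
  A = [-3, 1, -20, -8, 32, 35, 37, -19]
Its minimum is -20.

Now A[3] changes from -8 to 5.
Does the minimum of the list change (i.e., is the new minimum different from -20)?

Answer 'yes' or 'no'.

Old min = -20
Change: A[3] -8 -> 5
Changed element was NOT the min; min changes only if 5 < -20.
New min = -20; changed? no

Answer: no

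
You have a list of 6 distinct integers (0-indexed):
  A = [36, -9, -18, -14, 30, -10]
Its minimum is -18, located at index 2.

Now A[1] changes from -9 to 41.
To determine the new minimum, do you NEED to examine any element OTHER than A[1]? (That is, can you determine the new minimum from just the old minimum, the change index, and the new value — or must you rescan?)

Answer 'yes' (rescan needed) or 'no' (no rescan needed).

Answer: no

Derivation:
Old min = -18 at index 2
Change at index 1: -9 -> 41
Index 1 was NOT the min. New min = min(-18, 41). No rescan of other elements needed.
Needs rescan: no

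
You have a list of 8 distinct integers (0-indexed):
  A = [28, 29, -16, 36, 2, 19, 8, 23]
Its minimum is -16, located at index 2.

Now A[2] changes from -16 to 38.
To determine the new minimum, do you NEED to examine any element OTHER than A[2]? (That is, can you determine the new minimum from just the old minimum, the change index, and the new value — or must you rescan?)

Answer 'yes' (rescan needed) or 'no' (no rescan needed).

Old min = -16 at index 2
Change at index 2: -16 -> 38
Index 2 WAS the min and new value 38 > old min -16. Must rescan other elements to find the new min.
Needs rescan: yes

Answer: yes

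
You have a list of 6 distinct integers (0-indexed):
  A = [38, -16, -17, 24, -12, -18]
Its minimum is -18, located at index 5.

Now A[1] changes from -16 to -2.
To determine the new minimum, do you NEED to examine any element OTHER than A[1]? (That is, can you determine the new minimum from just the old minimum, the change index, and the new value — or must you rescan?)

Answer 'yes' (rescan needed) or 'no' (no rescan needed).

Old min = -18 at index 5
Change at index 1: -16 -> -2
Index 1 was NOT the min. New min = min(-18, -2). No rescan of other elements needed.
Needs rescan: no

Answer: no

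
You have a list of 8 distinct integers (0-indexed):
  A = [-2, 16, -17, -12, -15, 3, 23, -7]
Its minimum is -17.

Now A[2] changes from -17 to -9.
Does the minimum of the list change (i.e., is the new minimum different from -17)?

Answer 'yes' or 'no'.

Answer: yes

Derivation:
Old min = -17
Change: A[2] -17 -> -9
Changed element was the min; new min must be rechecked.
New min = -15; changed? yes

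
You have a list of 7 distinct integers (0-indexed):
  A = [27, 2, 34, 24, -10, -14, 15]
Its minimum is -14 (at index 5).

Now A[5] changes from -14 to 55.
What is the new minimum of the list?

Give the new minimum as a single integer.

Answer: -10

Derivation:
Old min = -14 (at index 5)
Change: A[5] -14 -> 55
Changed element WAS the min. Need to check: is 55 still <= all others?
  Min of remaining elements: -10
  New min = min(55, -10) = -10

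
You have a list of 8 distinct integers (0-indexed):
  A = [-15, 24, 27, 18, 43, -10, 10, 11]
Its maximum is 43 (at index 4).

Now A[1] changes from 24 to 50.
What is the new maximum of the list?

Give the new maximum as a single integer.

Answer: 50

Derivation:
Old max = 43 (at index 4)
Change: A[1] 24 -> 50
Changed element was NOT the old max.
  New max = max(old_max, new_val) = max(43, 50) = 50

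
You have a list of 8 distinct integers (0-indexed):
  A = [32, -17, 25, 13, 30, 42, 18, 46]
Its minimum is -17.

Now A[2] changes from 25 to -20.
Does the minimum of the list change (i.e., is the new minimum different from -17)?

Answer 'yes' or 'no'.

Old min = -17
Change: A[2] 25 -> -20
Changed element was NOT the min; min changes only if -20 < -17.
New min = -20; changed? yes

Answer: yes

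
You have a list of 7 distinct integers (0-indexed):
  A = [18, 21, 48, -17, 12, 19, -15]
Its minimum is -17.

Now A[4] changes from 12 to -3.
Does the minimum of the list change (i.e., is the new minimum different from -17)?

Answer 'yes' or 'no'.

Answer: no

Derivation:
Old min = -17
Change: A[4] 12 -> -3
Changed element was NOT the min; min changes only if -3 < -17.
New min = -17; changed? no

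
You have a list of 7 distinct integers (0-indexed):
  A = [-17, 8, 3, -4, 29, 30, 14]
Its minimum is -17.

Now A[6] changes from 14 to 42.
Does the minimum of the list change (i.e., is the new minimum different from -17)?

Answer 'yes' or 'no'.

Old min = -17
Change: A[6] 14 -> 42
Changed element was NOT the min; min changes only if 42 < -17.
New min = -17; changed? no

Answer: no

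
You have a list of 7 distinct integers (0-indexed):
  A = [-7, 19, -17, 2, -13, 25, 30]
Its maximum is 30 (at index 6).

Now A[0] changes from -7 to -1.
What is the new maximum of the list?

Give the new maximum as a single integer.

Old max = 30 (at index 6)
Change: A[0] -7 -> -1
Changed element was NOT the old max.
  New max = max(old_max, new_val) = max(30, -1) = 30

Answer: 30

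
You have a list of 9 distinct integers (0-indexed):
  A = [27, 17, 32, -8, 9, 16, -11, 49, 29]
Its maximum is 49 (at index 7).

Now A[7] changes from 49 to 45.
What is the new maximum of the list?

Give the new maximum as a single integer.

Answer: 45

Derivation:
Old max = 49 (at index 7)
Change: A[7] 49 -> 45
Changed element WAS the max -> may need rescan.
  Max of remaining elements: 32
  New max = max(45, 32) = 45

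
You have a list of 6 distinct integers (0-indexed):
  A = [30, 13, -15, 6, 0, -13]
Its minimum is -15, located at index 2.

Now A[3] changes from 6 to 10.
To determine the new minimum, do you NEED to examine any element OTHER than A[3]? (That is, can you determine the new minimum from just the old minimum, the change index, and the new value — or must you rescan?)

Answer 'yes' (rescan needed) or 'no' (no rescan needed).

Old min = -15 at index 2
Change at index 3: 6 -> 10
Index 3 was NOT the min. New min = min(-15, 10). No rescan of other elements needed.
Needs rescan: no

Answer: no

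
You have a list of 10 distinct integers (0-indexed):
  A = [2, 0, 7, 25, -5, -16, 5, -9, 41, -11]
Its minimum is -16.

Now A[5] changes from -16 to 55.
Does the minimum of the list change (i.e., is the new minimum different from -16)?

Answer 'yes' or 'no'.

Answer: yes

Derivation:
Old min = -16
Change: A[5] -16 -> 55
Changed element was the min; new min must be rechecked.
New min = -11; changed? yes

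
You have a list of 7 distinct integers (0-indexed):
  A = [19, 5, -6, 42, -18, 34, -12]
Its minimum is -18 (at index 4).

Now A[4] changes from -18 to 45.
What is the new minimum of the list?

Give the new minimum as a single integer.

Old min = -18 (at index 4)
Change: A[4] -18 -> 45
Changed element WAS the min. Need to check: is 45 still <= all others?
  Min of remaining elements: -12
  New min = min(45, -12) = -12

Answer: -12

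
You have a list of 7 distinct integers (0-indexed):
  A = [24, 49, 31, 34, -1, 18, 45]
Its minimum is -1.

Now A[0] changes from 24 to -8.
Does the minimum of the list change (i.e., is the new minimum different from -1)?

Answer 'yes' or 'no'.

Old min = -1
Change: A[0] 24 -> -8
Changed element was NOT the min; min changes only if -8 < -1.
New min = -8; changed? yes

Answer: yes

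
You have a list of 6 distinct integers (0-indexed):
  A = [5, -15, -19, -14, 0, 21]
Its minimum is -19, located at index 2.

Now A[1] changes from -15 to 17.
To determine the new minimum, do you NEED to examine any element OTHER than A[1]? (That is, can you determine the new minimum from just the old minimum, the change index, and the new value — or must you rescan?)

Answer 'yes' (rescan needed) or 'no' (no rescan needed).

Old min = -19 at index 2
Change at index 1: -15 -> 17
Index 1 was NOT the min. New min = min(-19, 17). No rescan of other elements needed.
Needs rescan: no

Answer: no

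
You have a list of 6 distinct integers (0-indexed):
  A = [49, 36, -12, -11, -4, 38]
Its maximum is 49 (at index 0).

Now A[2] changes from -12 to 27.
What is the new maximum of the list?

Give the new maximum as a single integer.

Old max = 49 (at index 0)
Change: A[2] -12 -> 27
Changed element was NOT the old max.
  New max = max(old_max, new_val) = max(49, 27) = 49

Answer: 49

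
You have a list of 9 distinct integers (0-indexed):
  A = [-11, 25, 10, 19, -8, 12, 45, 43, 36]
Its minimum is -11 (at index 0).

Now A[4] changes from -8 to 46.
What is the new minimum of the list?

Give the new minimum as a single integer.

Old min = -11 (at index 0)
Change: A[4] -8 -> 46
Changed element was NOT the old min.
  New min = min(old_min, new_val) = min(-11, 46) = -11

Answer: -11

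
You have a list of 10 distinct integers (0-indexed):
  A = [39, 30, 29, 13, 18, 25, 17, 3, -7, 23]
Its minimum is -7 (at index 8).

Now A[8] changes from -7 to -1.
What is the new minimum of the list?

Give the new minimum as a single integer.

Old min = -7 (at index 8)
Change: A[8] -7 -> -1
Changed element WAS the min. Need to check: is -1 still <= all others?
  Min of remaining elements: 3
  New min = min(-1, 3) = -1

Answer: -1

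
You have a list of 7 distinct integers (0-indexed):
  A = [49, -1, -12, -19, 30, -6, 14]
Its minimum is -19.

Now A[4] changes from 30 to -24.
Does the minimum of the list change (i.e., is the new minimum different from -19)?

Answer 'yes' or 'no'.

Old min = -19
Change: A[4] 30 -> -24
Changed element was NOT the min; min changes only if -24 < -19.
New min = -24; changed? yes

Answer: yes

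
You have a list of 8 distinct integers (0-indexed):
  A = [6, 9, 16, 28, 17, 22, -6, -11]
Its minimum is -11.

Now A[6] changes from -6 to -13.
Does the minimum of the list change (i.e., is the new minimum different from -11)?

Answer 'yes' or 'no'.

Answer: yes

Derivation:
Old min = -11
Change: A[6] -6 -> -13
Changed element was NOT the min; min changes only if -13 < -11.
New min = -13; changed? yes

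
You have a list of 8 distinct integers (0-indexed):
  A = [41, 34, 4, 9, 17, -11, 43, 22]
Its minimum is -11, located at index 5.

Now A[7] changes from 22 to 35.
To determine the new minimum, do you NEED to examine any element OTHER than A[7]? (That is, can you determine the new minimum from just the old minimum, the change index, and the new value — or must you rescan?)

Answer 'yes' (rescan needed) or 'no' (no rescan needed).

Old min = -11 at index 5
Change at index 7: 22 -> 35
Index 7 was NOT the min. New min = min(-11, 35). No rescan of other elements needed.
Needs rescan: no

Answer: no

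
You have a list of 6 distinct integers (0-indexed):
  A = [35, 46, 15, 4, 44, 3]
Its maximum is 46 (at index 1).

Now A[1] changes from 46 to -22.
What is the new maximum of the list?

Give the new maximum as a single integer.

Old max = 46 (at index 1)
Change: A[1] 46 -> -22
Changed element WAS the max -> may need rescan.
  Max of remaining elements: 44
  New max = max(-22, 44) = 44

Answer: 44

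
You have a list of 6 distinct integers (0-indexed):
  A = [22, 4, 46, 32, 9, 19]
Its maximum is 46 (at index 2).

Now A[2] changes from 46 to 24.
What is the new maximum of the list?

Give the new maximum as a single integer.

Old max = 46 (at index 2)
Change: A[2] 46 -> 24
Changed element WAS the max -> may need rescan.
  Max of remaining elements: 32
  New max = max(24, 32) = 32

Answer: 32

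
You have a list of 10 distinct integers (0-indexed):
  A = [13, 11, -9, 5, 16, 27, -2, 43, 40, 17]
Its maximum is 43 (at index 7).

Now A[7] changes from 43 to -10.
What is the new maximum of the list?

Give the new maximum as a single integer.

Old max = 43 (at index 7)
Change: A[7] 43 -> -10
Changed element WAS the max -> may need rescan.
  Max of remaining elements: 40
  New max = max(-10, 40) = 40

Answer: 40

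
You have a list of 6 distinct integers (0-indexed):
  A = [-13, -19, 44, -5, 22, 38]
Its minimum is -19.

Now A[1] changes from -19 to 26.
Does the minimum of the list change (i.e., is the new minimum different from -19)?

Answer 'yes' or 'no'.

Old min = -19
Change: A[1] -19 -> 26
Changed element was the min; new min must be rechecked.
New min = -13; changed? yes

Answer: yes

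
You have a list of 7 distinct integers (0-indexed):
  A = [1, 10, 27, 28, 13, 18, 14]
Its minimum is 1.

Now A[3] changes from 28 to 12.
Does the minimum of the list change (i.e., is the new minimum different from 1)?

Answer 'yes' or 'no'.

Old min = 1
Change: A[3] 28 -> 12
Changed element was NOT the min; min changes only if 12 < 1.
New min = 1; changed? no

Answer: no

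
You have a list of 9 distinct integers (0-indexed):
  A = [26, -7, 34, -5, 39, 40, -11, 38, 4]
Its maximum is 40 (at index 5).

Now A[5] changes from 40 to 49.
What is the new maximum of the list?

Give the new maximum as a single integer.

Answer: 49

Derivation:
Old max = 40 (at index 5)
Change: A[5] 40 -> 49
Changed element WAS the max -> may need rescan.
  Max of remaining elements: 39
  New max = max(49, 39) = 49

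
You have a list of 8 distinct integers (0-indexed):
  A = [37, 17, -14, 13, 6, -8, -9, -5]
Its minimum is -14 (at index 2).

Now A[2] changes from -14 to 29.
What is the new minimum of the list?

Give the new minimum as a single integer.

Answer: -9

Derivation:
Old min = -14 (at index 2)
Change: A[2] -14 -> 29
Changed element WAS the min. Need to check: is 29 still <= all others?
  Min of remaining elements: -9
  New min = min(29, -9) = -9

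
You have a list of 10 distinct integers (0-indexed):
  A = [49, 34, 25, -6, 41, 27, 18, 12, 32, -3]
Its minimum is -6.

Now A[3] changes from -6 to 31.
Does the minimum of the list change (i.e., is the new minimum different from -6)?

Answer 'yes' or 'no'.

Old min = -6
Change: A[3] -6 -> 31
Changed element was the min; new min must be rechecked.
New min = -3; changed? yes

Answer: yes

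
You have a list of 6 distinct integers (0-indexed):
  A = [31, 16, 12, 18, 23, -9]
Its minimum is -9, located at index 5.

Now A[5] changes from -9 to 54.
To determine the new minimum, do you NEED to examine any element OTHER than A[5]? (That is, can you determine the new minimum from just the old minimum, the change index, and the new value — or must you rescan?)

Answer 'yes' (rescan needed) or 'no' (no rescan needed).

Answer: yes

Derivation:
Old min = -9 at index 5
Change at index 5: -9 -> 54
Index 5 WAS the min and new value 54 > old min -9. Must rescan other elements to find the new min.
Needs rescan: yes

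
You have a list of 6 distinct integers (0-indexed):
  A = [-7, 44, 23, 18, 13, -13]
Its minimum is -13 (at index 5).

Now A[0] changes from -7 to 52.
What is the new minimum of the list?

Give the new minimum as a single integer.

Answer: -13

Derivation:
Old min = -13 (at index 5)
Change: A[0] -7 -> 52
Changed element was NOT the old min.
  New min = min(old_min, new_val) = min(-13, 52) = -13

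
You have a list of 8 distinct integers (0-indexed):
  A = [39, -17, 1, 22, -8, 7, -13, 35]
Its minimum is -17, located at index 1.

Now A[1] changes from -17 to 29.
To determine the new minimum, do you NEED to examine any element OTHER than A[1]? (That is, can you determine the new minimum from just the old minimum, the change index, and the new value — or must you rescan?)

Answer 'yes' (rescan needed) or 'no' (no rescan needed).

Old min = -17 at index 1
Change at index 1: -17 -> 29
Index 1 WAS the min and new value 29 > old min -17. Must rescan other elements to find the new min.
Needs rescan: yes

Answer: yes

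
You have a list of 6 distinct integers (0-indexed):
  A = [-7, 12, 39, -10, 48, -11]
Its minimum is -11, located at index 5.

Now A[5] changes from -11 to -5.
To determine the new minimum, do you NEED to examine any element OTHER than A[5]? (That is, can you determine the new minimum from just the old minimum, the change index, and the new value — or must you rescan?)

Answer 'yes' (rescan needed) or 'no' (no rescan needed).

Old min = -11 at index 5
Change at index 5: -11 -> -5
Index 5 WAS the min and new value -5 > old min -11. Must rescan other elements to find the new min.
Needs rescan: yes

Answer: yes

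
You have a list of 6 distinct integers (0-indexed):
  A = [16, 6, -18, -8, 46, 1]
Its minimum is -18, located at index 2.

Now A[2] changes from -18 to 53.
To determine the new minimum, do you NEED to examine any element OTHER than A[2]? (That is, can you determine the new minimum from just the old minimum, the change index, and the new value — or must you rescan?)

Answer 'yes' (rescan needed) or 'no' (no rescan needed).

Answer: yes

Derivation:
Old min = -18 at index 2
Change at index 2: -18 -> 53
Index 2 WAS the min and new value 53 > old min -18. Must rescan other elements to find the new min.
Needs rescan: yes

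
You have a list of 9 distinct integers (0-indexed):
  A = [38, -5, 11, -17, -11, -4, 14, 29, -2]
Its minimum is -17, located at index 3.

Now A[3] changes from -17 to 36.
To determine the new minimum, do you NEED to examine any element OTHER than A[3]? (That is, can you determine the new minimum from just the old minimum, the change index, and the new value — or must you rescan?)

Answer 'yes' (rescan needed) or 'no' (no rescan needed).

Old min = -17 at index 3
Change at index 3: -17 -> 36
Index 3 WAS the min and new value 36 > old min -17. Must rescan other elements to find the new min.
Needs rescan: yes

Answer: yes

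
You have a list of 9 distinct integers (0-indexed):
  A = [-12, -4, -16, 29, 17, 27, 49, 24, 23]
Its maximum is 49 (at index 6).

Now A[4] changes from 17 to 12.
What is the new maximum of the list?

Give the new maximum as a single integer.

Old max = 49 (at index 6)
Change: A[4] 17 -> 12
Changed element was NOT the old max.
  New max = max(old_max, new_val) = max(49, 12) = 49

Answer: 49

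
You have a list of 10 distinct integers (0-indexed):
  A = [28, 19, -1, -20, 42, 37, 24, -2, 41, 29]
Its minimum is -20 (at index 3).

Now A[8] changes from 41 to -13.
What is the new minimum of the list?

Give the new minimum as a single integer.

Old min = -20 (at index 3)
Change: A[8] 41 -> -13
Changed element was NOT the old min.
  New min = min(old_min, new_val) = min(-20, -13) = -20

Answer: -20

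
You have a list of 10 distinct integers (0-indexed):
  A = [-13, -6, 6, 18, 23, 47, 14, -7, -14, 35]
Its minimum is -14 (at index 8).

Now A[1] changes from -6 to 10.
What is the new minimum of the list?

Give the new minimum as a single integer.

Answer: -14

Derivation:
Old min = -14 (at index 8)
Change: A[1] -6 -> 10
Changed element was NOT the old min.
  New min = min(old_min, new_val) = min(-14, 10) = -14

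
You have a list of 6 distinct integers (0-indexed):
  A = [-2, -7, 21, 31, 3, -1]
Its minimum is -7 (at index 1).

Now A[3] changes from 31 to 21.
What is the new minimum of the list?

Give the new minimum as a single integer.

Answer: -7

Derivation:
Old min = -7 (at index 1)
Change: A[3] 31 -> 21
Changed element was NOT the old min.
  New min = min(old_min, new_val) = min(-7, 21) = -7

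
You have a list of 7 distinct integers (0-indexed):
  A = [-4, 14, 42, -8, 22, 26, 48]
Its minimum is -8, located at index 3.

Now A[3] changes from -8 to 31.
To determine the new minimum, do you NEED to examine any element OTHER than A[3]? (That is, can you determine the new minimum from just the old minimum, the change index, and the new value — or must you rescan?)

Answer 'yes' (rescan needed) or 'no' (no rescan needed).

Answer: yes

Derivation:
Old min = -8 at index 3
Change at index 3: -8 -> 31
Index 3 WAS the min and new value 31 > old min -8. Must rescan other elements to find the new min.
Needs rescan: yes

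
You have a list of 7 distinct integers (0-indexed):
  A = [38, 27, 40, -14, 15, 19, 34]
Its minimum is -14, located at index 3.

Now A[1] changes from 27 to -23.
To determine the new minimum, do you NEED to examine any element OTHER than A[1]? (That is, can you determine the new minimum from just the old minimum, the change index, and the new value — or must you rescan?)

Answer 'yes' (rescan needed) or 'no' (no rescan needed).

Old min = -14 at index 3
Change at index 1: 27 -> -23
Index 1 was NOT the min. New min = min(-14, -23). No rescan of other elements needed.
Needs rescan: no

Answer: no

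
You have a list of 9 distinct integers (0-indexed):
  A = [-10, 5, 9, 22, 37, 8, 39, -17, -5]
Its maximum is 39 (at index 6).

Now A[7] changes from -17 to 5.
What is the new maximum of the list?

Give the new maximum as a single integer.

Old max = 39 (at index 6)
Change: A[7] -17 -> 5
Changed element was NOT the old max.
  New max = max(old_max, new_val) = max(39, 5) = 39

Answer: 39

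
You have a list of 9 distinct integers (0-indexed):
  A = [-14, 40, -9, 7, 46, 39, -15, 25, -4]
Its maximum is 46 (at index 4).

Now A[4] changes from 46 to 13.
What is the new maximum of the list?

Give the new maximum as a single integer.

Old max = 46 (at index 4)
Change: A[4] 46 -> 13
Changed element WAS the max -> may need rescan.
  Max of remaining elements: 40
  New max = max(13, 40) = 40

Answer: 40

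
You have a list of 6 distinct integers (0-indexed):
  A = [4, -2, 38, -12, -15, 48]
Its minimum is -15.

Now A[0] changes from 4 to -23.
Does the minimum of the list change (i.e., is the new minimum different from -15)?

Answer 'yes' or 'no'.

Answer: yes

Derivation:
Old min = -15
Change: A[0] 4 -> -23
Changed element was NOT the min; min changes only if -23 < -15.
New min = -23; changed? yes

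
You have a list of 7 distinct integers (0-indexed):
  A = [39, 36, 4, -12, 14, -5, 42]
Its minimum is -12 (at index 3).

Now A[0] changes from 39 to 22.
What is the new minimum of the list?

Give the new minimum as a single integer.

Answer: -12

Derivation:
Old min = -12 (at index 3)
Change: A[0] 39 -> 22
Changed element was NOT the old min.
  New min = min(old_min, new_val) = min(-12, 22) = -12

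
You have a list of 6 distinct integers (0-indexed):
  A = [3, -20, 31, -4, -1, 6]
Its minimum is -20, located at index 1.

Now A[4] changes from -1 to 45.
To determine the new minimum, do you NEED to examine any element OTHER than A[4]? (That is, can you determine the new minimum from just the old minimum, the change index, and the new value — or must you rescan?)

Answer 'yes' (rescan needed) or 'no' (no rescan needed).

Answer: no

Derivation:
Old min = -20 at index 1
Change at index 4: -1 -> 45
Index 4 was NOT the min. New min = min(-20, 45). No rescan of other elements needed.
Needs rescan: no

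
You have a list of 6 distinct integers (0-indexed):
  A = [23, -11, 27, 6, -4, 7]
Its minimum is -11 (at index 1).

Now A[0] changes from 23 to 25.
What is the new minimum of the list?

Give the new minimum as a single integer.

Old min = -11 (at index 1)
Change: A[0] 23 -> 25
Changed element was NOT the old min.
  New min = min(old_min, new_val) = min(-11, 25) = -11

Answer: -11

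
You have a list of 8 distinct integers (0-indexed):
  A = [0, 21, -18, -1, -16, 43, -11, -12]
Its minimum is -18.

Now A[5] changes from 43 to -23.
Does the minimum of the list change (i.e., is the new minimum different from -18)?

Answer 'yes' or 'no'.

Old min = -18
Change: A[5] 43 -> -23
Changed element was NOT the min; min changes only if -23 < -18.
New min = -23; changed? yes

Answer: yes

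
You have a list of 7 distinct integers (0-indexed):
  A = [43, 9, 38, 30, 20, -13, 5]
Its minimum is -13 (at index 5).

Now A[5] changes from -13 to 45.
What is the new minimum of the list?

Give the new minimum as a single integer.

Old min = -13 (at index 5)
Change: A[5] -13 -> 45
Changed element WAS the min. Need to check: is 45 still <= all others?
  Min of remaining elements: 5
  New min = min(45, 5) = 5

Answer: 5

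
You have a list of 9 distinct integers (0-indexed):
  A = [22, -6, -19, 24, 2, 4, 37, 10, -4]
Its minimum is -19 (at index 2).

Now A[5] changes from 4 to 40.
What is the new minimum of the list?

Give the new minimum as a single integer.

Old min = -19 (at index 2)
Change: A[5] 4 -> 40
Changed element was NOT the old min.
  New min = min(old_min, new_val) = min(-19, 40) = -19

Answer: -19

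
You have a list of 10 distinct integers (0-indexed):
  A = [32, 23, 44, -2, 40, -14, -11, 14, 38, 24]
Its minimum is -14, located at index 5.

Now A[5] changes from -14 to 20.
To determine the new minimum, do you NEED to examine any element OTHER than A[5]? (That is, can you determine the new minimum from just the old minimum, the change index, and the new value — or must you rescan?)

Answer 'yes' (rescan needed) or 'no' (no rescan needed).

Old min = -14 at index 5
Change at index 5: -14 -> 20
Index 5 WAS the min and new value 20 > old min -14. Must rescan other elements to find the new min.
Needs rescan: yes

Answer: yes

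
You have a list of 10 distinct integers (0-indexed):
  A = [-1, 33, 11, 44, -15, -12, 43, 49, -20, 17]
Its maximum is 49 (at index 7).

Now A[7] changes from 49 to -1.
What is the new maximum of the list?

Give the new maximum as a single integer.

Old max = 49 (at index 7)
Change: A[7] 49 -> -1
Changed element WAS the max -> may need rescan.
  Max of remaining elements: 44
  New max = max(-1, 44) = 44

Answer: 44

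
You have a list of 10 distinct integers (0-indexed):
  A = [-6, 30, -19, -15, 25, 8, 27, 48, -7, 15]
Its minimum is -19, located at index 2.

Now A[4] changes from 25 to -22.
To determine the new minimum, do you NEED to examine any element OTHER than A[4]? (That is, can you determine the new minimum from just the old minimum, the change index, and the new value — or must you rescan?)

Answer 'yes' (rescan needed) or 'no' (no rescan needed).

Answer: no

Derivation:
Old min = -19 at index 2
Change at index 4: 25 -> -22
Index 4 was NOT the min. New min = min(-19, -22). No rescan of other elements needed.
Needs rescan: no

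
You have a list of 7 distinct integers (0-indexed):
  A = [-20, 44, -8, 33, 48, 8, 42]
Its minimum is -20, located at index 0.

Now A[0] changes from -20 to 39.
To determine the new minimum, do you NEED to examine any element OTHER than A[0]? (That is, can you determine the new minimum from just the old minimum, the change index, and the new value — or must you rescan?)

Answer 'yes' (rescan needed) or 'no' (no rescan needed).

Old min = -20 at index 0
Change at index 0: -20 -> 39
Index 0 WAS the min and new value 39 > old min -20. Must rescan other elements to find the new min.
Needs rescan: yes

Answer: yes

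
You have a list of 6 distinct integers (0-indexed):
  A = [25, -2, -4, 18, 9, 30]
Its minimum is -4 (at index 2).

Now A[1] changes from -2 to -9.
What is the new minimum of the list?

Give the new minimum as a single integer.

Answer: -9

Derivation:
Old min = -4 (at index 2)
Change: A[1] -2 -> -9
Changed element was NOT the old min.
  New min = min(old_min, new_val) = min(-4, -9) = -9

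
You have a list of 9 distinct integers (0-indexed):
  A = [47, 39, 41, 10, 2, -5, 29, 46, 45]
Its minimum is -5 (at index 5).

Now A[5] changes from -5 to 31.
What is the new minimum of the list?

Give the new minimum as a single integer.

Answer: 2

Derivation:
Old min = -5 (at index 5)
Change: A[5] -5 -> 31
Changed element WAS the min. Need to check: is 31 still <= all others?
  Min of remaining elements: 2
  New min = min(31, 2) = 2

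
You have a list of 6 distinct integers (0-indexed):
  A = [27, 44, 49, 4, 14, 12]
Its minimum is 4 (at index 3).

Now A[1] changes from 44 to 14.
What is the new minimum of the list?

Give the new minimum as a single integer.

Old min = 4 (at index 3)
Change: A[1] 44 -> 14
Changed element was NOT the old min.
  New min = min(old_min, new_val) = min(4, 14) = 4

Answer: 4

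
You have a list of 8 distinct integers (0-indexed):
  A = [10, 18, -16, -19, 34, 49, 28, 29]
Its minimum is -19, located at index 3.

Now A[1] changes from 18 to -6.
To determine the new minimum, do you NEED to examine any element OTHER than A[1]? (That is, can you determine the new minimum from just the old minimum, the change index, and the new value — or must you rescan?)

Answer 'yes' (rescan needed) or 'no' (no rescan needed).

Answer: no

Derivation:
Old min = -19 at index 3
Change at index 1: 18 -> -6
Index 1 was NOT the min. New min = min(-19, -6). No rescan of other elements needed.
Needs rescan: no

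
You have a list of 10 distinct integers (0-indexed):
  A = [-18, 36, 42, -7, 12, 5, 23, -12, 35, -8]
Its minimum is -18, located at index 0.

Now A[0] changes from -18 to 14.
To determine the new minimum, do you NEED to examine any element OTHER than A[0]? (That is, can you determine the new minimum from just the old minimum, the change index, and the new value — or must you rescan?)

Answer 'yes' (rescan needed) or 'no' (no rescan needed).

Answer: yes

Derivation:
Old min = -18 at index 0
Change at index 0: -18 -> 14
Index 0 WAS the min and new value 14 > old min -18. Must rescan other elements to find the new min.
Needs rescan: yes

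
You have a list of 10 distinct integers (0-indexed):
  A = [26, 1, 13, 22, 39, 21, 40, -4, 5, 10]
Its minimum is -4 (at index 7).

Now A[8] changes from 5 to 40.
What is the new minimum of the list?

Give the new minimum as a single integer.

Answer: -4

Derivation:
Old min = -4 (at index 7)
Change: A[8] 5 -> 40
Changed element was NOT the old min.
  New min = min(old_min, new_val) = min(-4, 40) = -4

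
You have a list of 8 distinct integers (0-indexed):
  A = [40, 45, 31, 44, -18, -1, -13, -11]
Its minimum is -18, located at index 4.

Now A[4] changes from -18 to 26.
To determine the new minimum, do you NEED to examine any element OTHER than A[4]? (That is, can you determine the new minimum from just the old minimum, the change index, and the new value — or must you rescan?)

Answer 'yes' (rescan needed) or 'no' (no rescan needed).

Answer: yes

Derivation:
Old min = -18 at index 4
Change at index 4: -18 -> 26
Index 4 WAS the min and new value 26 > old min -18. Must rescan other elements to find the new min.
Needs rescan: yes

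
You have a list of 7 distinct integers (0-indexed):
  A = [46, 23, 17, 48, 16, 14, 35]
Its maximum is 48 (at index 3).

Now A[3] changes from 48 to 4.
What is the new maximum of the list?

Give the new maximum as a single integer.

Answer: 46

Derivation:
Old max = 48 (at index 3)
Change: A[3] 48 -> 4
Changed element WAS the max -> may need rescan.
  Max of remaining elements: 46
  New max = max(4, 46) = 46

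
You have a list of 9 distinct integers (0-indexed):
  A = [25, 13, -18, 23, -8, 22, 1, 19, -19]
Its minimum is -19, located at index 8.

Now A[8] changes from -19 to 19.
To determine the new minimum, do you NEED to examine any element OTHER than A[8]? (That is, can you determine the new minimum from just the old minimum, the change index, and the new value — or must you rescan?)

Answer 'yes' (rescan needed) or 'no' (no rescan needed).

Old min = -19 at index 8
Change at index 8: -19 -> 19
Index 8 WAS the min and new value 19 > old min -19. Must rescan other elements to find the new min.
Needs rescan: yes

Answer: yes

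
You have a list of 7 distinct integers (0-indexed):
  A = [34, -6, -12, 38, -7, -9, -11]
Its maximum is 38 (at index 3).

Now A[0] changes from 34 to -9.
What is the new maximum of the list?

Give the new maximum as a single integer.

Answer: 38

Derivation:
Old max = 38 (at index 3)
Change: A[0] 34 -> -9
Changed element was NOT the old max.
  New max = max(old_max, new_val) = max(38, -9) = 38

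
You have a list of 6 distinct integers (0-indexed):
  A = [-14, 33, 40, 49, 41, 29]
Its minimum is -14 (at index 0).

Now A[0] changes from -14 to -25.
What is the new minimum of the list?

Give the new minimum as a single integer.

Answer: -25

Derivation:
Old min = -14 (at index 0)
Change: A[0] -14 -> -25
Changed element WAS the min. Need to check: is -25 still <= all others?
  Min of remaining elements: 29
  New min = min(-25, 29) = -25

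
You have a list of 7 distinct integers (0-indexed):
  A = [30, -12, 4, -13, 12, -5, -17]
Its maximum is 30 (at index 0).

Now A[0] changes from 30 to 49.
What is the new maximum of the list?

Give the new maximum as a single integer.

Old max = 30 (at index 0)
Change: A[0] 30 -> 49
Changed element WAS the max -> may need rescan.
  Max of remaining elements: 12
  New max = max(49, 12) = 49

Answer: 49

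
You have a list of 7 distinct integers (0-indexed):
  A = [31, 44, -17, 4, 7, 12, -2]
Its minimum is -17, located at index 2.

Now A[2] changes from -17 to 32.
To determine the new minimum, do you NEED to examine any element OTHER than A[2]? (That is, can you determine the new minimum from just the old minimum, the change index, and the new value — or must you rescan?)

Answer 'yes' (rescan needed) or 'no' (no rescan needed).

Answer: yes

Derivation:
Old min = -17 at index 2
Change at index 2: -17 -> 32
Index 2 WAS the min and new value 32 > old min -17. Must rescan other elements to find the new min.
Needs rescan: yes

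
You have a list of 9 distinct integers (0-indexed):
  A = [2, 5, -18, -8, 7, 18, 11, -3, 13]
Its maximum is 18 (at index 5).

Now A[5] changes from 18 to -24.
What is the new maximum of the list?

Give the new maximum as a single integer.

Old max = 18 (at index 5)
Change: A[5] 18 -> -24
Changed element WAS the max -> may need rescan.
  Max of remaining elements: 13
  New max = max(-24, 13) = 13

Answer: 13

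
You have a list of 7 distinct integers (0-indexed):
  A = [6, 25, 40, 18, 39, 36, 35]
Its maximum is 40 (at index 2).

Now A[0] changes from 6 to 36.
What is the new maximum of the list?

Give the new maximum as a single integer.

Answer: 40

Derivation:
Old max = 40 (at index 2)
Change: A[0] 6 -> 36
Changed element was NOT the old max.
  New max = max(old_max, new_val) = max(40, 36) = 40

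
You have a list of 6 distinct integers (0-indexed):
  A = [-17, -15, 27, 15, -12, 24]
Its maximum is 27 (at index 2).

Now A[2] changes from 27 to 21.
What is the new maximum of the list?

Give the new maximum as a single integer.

Old max = 27 (at index 2)
Change: A[2] 27 -> 21
Changed element WAS the max -> may need rescan.
  Max of remaining elements: 24
  New max = max(21, 24) = 24

Answer: 24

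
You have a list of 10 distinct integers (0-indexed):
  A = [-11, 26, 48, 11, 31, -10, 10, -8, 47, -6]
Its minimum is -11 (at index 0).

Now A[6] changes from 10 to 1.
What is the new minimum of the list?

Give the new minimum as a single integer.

Old min = -11 (at index 0)
Change: A[6] 10 -> 1
Changed element was NOT the old min.
  New min = min(old_min, new_val) = min(-11, 1) = -11

Answer: -11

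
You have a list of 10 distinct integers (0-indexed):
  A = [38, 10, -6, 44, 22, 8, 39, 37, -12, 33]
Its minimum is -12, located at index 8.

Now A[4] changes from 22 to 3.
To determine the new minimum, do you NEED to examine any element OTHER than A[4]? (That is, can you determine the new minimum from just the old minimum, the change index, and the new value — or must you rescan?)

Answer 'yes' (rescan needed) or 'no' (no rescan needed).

Old min = -12 at index 8
Change at index 4: 22 -> 3
Index 4 was NOT the min. New min = min(-12, 3). No rescan of other elements needed.
Needs rescan: no

Answer: no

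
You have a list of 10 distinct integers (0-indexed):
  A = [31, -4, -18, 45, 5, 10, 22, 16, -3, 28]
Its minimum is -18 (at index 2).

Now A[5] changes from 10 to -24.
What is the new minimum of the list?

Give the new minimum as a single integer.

Old min = -18 (at index 2)
Change: A[5] 10 -> -24
Changed element was NOT the old min.
  New min = min(old_min, new_val) = min(-18, -24) = -24

Answer: -24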